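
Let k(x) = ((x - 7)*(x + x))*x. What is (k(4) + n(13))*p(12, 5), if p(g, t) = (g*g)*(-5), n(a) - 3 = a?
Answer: 57600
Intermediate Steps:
n(a) = 3 + a
p(g, t) = -5*g**2 (p(g, t) = g**2*(-5) = -5*g**2)
k(x) = 2*x**2*(-7 + x) (k(x) = ((-7 + x)*(2*x))*x = (2*x*(-7 + x))*x = 2*x**2*(-7 + x))
(k(4) + n(13))*p(12, 5) = (2*4**2*(-7 + 4) + (3 + 13))*(-5*12**2) = (2*16*(-3) + 16)*(-5*144) = (-96 + 16)*(-720) = -80*(-720) = 57600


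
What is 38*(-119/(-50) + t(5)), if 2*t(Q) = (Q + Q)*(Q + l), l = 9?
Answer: 68761/25 ≈ 2750.4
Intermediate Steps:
t(Q) = Q*(9 + Q) (t(Q) = ((Q + Q)*(Q + 9))/2 = ((2*Q)*(9 + Q))/2 = (2*Q*(9 + Q))/2 = Q*(9 + Q))
38*(-119/(-50) + t(5)) = 38*(-119/(-50) + 5*(9 + 5)) = 38*(-119*(-1/50) + 5*14) = 38*(119/50 + 70) = 38*(3619/50) = 68761/25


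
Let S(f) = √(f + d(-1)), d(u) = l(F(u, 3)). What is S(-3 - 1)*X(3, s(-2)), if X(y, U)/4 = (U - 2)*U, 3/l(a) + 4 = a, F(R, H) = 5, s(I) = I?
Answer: 32*I ≈ 32.0*I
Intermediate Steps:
l(a) = 3/(-4 + a)
d(u) = 3 (d(u) = 3/(-4 + 5) = 3/1 = 3*1 = 3)
S(f) = √(3 + f) (S(f) = √(f + 3) = √(3 + f))
X(y, U) = 4*U*(-2 + U) (X(y, U) = 4*((U - 2)*U) = 4*((-2 + U)*U) = 4*(U*(-2 + U)) = 4*U*(-2 + U))
S(-3 - 1)*X(3, s(-2)) = √(3 + (-3 - 1))*(4*(-2)*(-2 - 2)) = √(3 - 4)*(4*(-2)*(-4)) = √(-1)*32 = I*32 = 32*I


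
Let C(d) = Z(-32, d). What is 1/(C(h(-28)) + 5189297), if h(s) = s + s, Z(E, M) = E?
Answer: 1/5189265 ≈ 1.9271e-7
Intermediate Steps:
h(s) = 2*s
C(d) = -32
1/(C(h(-28)) + 5189297) = 1/(-32 + 5189297) = 1/5189265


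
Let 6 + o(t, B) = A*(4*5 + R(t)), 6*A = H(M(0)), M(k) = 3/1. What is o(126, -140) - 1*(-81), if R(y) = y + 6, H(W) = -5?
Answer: -155/3 ≈ -51.667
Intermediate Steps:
M(k) = 3 (M(k) = 3*1 = 3)
R(y) = 6 + y
A = -⅚ (A = (⅙)*(-5) = -⅚ ≈ -0.83333)
o(t, B) = -83/3 - 5*t/6 (o(t, B) = -6 - 5*(4*5 + (6 + t))/6 = -6 - 5*(20 + (6 + t))/6 = -6 - 5*(26 + t)/6 = -6 + (-65/3 - 5*t/6) = -83/3 - 5*t/6)
o(126, -140) - 1*(-81) = (-83/3 - ⅚*126) - 1*(-81) = (-83/3 - 105) + 81 = -398/3 + 81 = -155/3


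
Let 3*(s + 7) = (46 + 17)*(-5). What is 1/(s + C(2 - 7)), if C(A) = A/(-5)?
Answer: -1/111 ≈ -0.0090090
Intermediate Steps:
C(A) = -A/5 (C(A) = A*(-⅕) = -A/5)
s = -112 (s = -7 + ((46 + 17)*(-5))/3 = -7 + (63*(-5))/3 = -7 + (⅓)*(-315) = -7 - 105 = -112)
1/(s + C(2 - 7)) = 1/(-112 - (2 - 7)/5) = 1/(-112 - ⅕*(-5)) = 1/(-112 + 1) = 1/(-111) = -1/111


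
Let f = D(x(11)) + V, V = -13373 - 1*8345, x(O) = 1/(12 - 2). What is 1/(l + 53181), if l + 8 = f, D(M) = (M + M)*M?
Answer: 50/1572751 ≈ 3.1791e-5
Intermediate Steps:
x(O) = 1/10
D(M) = 2*M**2 (D(M) = (2*M)*M = 2*M**2)
V = -21718 (V = -13373 - 8345 = -21718)
f = -1085899/50 (f = 2*(1/10)**2 - 21718 = 2*(1/100) - 21718 = 1/50 - 21718 = -1085899/50 ≈ -21718.)
l = -1086299/50 (l = -8 - 1085899/50 = -1086299/50 ≈ -21726.)
1/(l + 53181) = 1/(-1086299/50 + 53181) = 1/(1572751/50) = 50/1572751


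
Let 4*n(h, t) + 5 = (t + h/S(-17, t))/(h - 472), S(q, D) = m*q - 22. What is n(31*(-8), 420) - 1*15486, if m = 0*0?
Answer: -61330103/3960 ≈ -15487.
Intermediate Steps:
m = 0
S(q, D) = -22 (S(q, D) = 0*q - 22 = 0 - 22 = -22)
n(h, t) = -5/4 + (t - h/22)/(4*(-472 + h)) (n(h, t) = -5/4 + ((t + h/(-22))/(h - 472))/4 = -5/4 + ((t + h*(-1/22))/(-472 + h))/4 = -5/4 + ((t - h/22)/(-472 + h))/4 = -5/4 + (t - h/22)/(4*(-472 + h)))
n(31*(-8), 420) - 1*15486 = (51920 - 3441*(-8) + 22*420)/(88*(-472 + 31*(-8))) - 1*15486 = (51920 - 111*(-248) + 9240)/(88*(-472 - 248)) - 15486 = (1/88)*(51920 + 27528 + 9240)/(-720) - 15486 = (1/88)*(-1/720)*88688 - 15486 = -5543/3960 - 15486 = -61330103/3960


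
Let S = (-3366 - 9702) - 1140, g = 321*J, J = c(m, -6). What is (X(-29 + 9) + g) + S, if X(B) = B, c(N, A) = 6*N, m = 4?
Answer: -6524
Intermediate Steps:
J = 24 (J = 6*4 = 24)
g = 7704 (g = 321*24 = 7704)
S = -14208 (S = -13068 - 1140 = -14208)
(X(-29 + 9) + g) + S = ((-29 + 9) + 7704) - 14208 = (-20 + 7704) - 14208 = 7684 - 14208 = -6524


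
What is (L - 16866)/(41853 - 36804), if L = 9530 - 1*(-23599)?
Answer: 1807/561 ≈ 3.2210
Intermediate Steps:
L = 33129 (L = 9530 + 23599 = 33129)
(L - 16866)/(41853 - 36804) = (33129 - 16866)/(41853 - 36804) = 16263/5049 = 16263*(1/5049) = 1807/561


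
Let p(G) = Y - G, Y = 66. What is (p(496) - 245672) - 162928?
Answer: -409030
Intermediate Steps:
p(G) = 66 - G
(p(496) - 245672) - 162928 = ((66 - 1*496) - 245672) - 162928 = ((66 - 496) - 245672) - 162928 = (-430 - 245672) - 162928 = -246102 - 162928 = -409030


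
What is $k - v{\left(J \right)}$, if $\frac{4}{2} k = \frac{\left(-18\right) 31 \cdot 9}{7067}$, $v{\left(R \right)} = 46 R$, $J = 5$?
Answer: $- \frac{1627921}{7067} \approx -230.36$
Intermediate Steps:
$k = - \frac{2511}{7067}$ ($k = \frac{\left(-18\right) 31 \cdot 9 \cdot \frac{1}{7067}}{2} = \frac{\left(-558\right) 9 \cdot \frac{1}{7067}}{2} = \frac{\left(-5022\right) \frac{1}{7067}}{2} = \frac{1}{2} \left(- \frac{5022}{7067}\right) = - \frac{2511}{7067} \approx -0.35531$)
$k - v{\left(J \right)} = - \frac{2511}{7067} - 46 \cdot 5 = - \frac{2511}{7067} - 230 = - \frac{1627921}{7067}$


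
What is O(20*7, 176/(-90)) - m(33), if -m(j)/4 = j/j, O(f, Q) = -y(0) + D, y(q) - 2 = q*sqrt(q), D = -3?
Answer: -1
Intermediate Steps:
y(q) = 2 + q**(3/2) (y(q) = 2 + q*sqrt(q) = 2 + q**(3/2))
O(f, Q) = -5 (O(f, Q) = -(2 + 0**(3/2)) - 3 = -(2 + 0) - 3 = -1*2 - 3 = -2 - 3 = -5)
m(j) = -4 (m(j) = -4*j/j = -4*1 = -4)
O(20*7, 176/(-90)) - m(33) = -5 - 1*(-4) = -5 + 4 = -1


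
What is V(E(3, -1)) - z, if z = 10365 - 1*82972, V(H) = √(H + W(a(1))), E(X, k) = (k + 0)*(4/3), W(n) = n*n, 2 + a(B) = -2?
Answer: 72607 + 2*√33/3 ≈ 72611.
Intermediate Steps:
a(B) = -4 (a(B) = -2 - 2 = -4)
W(n) = n²
E(X, k) = 4*k/3 (E(X, k) = k*(4*(⅓)) = k*(4/3) = 4*k/3)
V(H) = √(16 + H) (V(H) = √(H + (-4)²) = √(H + 16) = √(16 + H))
z = -72607 (z = 10365 - 82972 = -72607)
V(E(3, -1)) - z = √(16 + (4/3)*(-1)) - 1*(-72607) = √(16 - 4/3) + 72607 = √(44/3) + 72607 = 2*√33/3 + 72607 = 72607 + 2*√33/3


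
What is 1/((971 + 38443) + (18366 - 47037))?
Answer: 1/10743 ≈ 9.3084e-5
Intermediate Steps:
1/((971 + 38443) + (18366 - 47037)) = 1/(39414 - 28671) = 1/10743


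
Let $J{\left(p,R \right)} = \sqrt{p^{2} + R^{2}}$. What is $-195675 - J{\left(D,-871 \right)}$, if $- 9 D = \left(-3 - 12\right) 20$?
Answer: $-195675 - \frac{\sqrt{6837769}}{3} \approx -1.9655 \cdot 10^{5}$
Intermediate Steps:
$D = \frac{100}{3}$ ($D = - \frac{\left(-3 - 12\right) 20}{9} = - \frac{\left(-15\right) 20}{9} = \left(- \frac{1}{9}\right) \left(-300\right) = \frac{100}{3} \approx 33.333$)
$J{\left(p,R \right)} = \sqrt{R^{2} + p^{2}}$
$-195675 - J{\left(D,-871 \right)} = -195675 - \sqrt{\left(-871\right)^{2} + \left(\frac{100}{3}\right)^{2}} = -195675 - \sqrt{758641 + \frac{10000}{9}} = -195675 - \sqrt{\frac{6837769}{9}} = -195675 - \frac{\sqrt{6837769}}{3}$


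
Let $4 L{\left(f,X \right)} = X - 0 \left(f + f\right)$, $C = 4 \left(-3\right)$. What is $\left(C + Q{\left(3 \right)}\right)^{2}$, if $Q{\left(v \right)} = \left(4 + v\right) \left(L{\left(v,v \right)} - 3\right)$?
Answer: $\frac{12321}{16} \approx 770.06$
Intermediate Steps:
$C = -12$
$L{\left(f,X \right)} = \frac{X}{4}$ ($L{\left(f,X \right)} = \frac{X - 0 \left(f + f\right)}{4} = \frac{X - 0 \cdot 2 f}{4} = \frac{X - 0}{4} = \frac{X + 0}{4} = \frac{X}{4}$)
$Q{\left(v \right)} = \left(-3 + \frac{v}{4}\right) \left(4 + v\right)$ ($Q{\left(v \right)} = \left(4 + v\right) \left(\frac{v}{4} - 3\right) = \left(4 + v\right) \left(-3 + \frac{v}{4}\right) = \left(-3 + \frac{v}{4}\right) \left(4 + v\right)$)
$\left(C + Q{\left(3 \right)}\right)^{2} = \left(-12 - \left(18 - \frac{9}{4}\right)\right)^{2} = \left(-12 - \frac{63}{4}\right)^{2} = \left(- \frac{111}{4}\right)^{2} = \frac{12321}{16}$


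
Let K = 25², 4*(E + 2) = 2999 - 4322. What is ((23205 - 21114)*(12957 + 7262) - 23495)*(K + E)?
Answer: 24697716673/2 ≈ 1.2349e+10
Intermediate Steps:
E = -1331/4 (E = -2 + (2999 - 4322)/4 = -2 + (¼)*(-1323) = -2 - 1323/4 = -1331/4 ≈ -332.75)
K = 625
((23205 - 21114)*(12957 + 7262) - 23495)*(K + E) = ((23205 - 21114)*(12957 + 7262) - 23495)*(625 - 1331/4) = (2091*20219 - 23495)*(1169/4) = (42277929 - 23495)*(1169/4) = 42254434*(1169/4) = 24697716673/2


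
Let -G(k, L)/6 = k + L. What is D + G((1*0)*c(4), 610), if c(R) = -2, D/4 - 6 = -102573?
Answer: -413928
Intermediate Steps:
D = -410268 (D = 24 + 4*(-102573) = 24 - 410292 = -410268)
G(k, L) = -6*L - 6*k (G(k, L) = -6*(k + L) = -6*(L + k) = -6*L - 6*k)
D + G((1*0)*c(4), 610) = -410268 + (-6*610 - 6*1*0*(-2)) = -410268 + (-3660 - 0*(-2)) = -410268 + (-3660 - 6*0) = -410268 + (-3660 + 0) = -410268 - 3660 = -413928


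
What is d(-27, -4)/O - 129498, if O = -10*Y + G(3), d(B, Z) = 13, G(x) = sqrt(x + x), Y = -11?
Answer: -783073691/6047 - 13*sqrt(6)/12094 ≈ -1.2950e+5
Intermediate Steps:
G(x) = sqrt(2)*sqrt(x) (G(x) = sqrt(2*x) = sqrt(2)*sqrt(x))
O = 110 + sqrt(6) (O = -10*(-11) + sqrt(2)*sqrt(3) = 110 + sqrt(6) ≈ 112.45)
d(-27, -4)/O - 129498 = 13/(110 + sqrt(6)) - 129498 = -129498 + 13/(110 + sqrt(6))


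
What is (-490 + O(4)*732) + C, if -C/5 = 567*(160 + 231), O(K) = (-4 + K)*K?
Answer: -1108975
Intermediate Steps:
O(K) = K*(-4 + K)
C = -1108485 (C = -2835*(160 + 231) = -2835*391 = -5*221697 = -1108485)
(-490 + O(4)*732) + C = (-490 + (4*(-4 + 4))*732) - 1108485 = (-490 + (4*0)*732) - 1108485 = (-490 + 0*732) - 1108485 = (-490 + 0) - 1108485 = -490 - 1108485 = -1108975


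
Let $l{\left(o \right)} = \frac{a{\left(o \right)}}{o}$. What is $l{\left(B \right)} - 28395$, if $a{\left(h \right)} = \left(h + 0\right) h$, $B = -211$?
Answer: $-28606$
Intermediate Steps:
$a{\left(h \right)} = h^{2}$ ($a{\left(h \right)} = h h = h^{2}$)
$l{\left(o \right)} = o$ ($l{\left(o \right)} = \frac{o^{2}}{o} = o$)
$l{\left(B \right)} - 28395 = -211 - 28395 = -28606$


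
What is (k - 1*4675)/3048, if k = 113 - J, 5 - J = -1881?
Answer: -806/381 ≈ -2.1155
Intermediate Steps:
J = 1886 (J = 5 - 1*(-1881) = 5 + 1881 = 1886)
k = -1773 (k = 113 - 1*1886 = 113 - 1886 = -1773)
(k - 1*4675)/3048 = (-1773 - 1*4675)/3048 = (-1773 - 4675)*(1/3048) = -6448*1/3048 = -806/381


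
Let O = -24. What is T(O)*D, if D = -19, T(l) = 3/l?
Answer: 19/8 ≈ 2.3750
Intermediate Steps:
T(O)*D = (3/(-24))*(-19) = (3*(-1/24))*(-19) = -1/8*(-19) = 19/8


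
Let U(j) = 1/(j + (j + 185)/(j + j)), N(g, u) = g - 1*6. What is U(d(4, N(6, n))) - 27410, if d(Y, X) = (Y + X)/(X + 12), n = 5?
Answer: -22887347/835 ≈ -27410.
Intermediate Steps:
N(g, u) = -6 + g (N(g, u) = g - 6 = -6 + g)
d(Y, X) = (X + Y)/(12 + X)
U(j) = 1/(j + (185 + j)/(2*j)) (U(j) = 1/(j + (185 + j)/((2*j))) = 1/(j + (185 + j)*(1/(2*j))) = 1/(j + (185 + j)/(2*j)))
U(d(4, N(6, n))) - 27410 = 2*(((-6 + 6) + 4)/(12 + (-6 + 6)))/(185 + ((-6 + 6) + 4)/(12 + (-6 + 6)) + 2*(((-6 + 6) + 4)/(12 + (-6 + 6)))²) - 27410 = 2*((0 + 4)/(12 + 0))/(185 + (0 + 4)/(12 + 0) + 2*((0 + 4)/(12 + 0))²) - 27410 = 2*(4/12)/(185 + 4/12 + 2*(4/12)²) - 27410 = 2*((1/12)*4)/(185 + (1/12)*4 + 2*((1/12)*4)²) - 27410 = 2*(⅓)/(185 + ⅓ + 2*(⅓)²) - 27410 = 2*(⅓)/(185 + ⅓ + 2*(⅑)) - 27410 = 2*(⅓)/(185 + ⅓ + 2/9) - 27410 = 2*(⅓)/(1670/9) - 27410 = 2*(⅓)*(9/1670) - 27410 = 3/835 - 27410 = -22887347/835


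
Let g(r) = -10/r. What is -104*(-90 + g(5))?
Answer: 9568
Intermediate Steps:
-104*(-90 + g(5)) = -104*(-90 - 10/5) = -104*(-90 - 10*⅕) = -104*(-90 - 2) = -104*(-92) = 9568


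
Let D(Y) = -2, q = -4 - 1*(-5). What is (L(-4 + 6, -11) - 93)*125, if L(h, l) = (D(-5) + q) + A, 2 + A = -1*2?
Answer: -12250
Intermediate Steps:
A = -4 (A = -2 - 1*2 = -2 - 2 = -4)
q = 1 (q = -4 + 5 = 1)
L(h, l) = -5 (L(h, l) = (-2 + 1) - 4 = -1 - 4 = -5)
(L(-4 + 6, -11) - 93)*125 = (-5 - 93)*125 = -98*125 = -12250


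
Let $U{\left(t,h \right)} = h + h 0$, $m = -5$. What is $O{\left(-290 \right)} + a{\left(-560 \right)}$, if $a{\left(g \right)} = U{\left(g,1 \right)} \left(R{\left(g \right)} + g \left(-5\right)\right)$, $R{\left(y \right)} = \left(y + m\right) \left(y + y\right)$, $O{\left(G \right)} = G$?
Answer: $635310$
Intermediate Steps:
$U{\left(t,h \right)} = h$ ($U{\left(t,h \right)} = h + 0 = h$)
$R{\left(y \right)} = 2 y \left(-5 + y\right)$ ($R{\left(y \right)} = \left(y - 5\right) \left(y + y\right) = \left(-5 + y\right) 2 y = 2 y \left(-5 + y\right)$)
$a{\left(g \right)} = - 5 g + 2 g \left(-5 + g\right)$ ($a{\left(g \right)} = 1 \left(2 g \left(-5 + g\right) + g \left(-5\right)\right) = 1 \left(2 g \left(-5 + g\right) - 5 g\right) = 1 \left(- 5 g + 2 g \left(-5 + g\right)\right) = - 5 g + 2 g \left(-5 + g\right)$)
$O{\left(-290 \right)} + a{\left(-560 \right)} = -290 - 560 \left(-15 + 2 \left(-560\right)\right) = -290 - 560 \left(-15 - 1120\right) = -290 - -635600 = -290 + 635600 = 635310$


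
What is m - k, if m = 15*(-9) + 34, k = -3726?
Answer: 3625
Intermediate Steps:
m = -101 (m = -135 + 34 = -101)
m - k = -101 - 1*(-3726) = -101 + 3726 = 3625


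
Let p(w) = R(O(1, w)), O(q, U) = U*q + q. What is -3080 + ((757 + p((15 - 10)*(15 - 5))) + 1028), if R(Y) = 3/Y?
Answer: -22014/17 ≈ -1294.9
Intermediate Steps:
O(q, U) = q + U*q
p(w) = 3/(1 + w) (p(w) = 3/((1*(1 + w))) = 3/(1 + w))
-3080 + ((757 + p((15 - 10)*(15 - 5))) + 1028) = -3080 + ((757 + 3/(1 + (15 - 10)*(15 - 5))) + 1028) = -3080 + ((757 + 3/(1 + 5*10)) + 1028) = -3080 + ((757 + 3/(1 + 50)) + 1028) = -3080 + ((757 + 3/51) + 1028) = -3080 + ((757 + 3*(1/51)) + 1028) = -3080 + ((757 + 1/17) + 1028) = -3080 + (12870/17 + 1028) = -3080 + 30346/17 = -22014/17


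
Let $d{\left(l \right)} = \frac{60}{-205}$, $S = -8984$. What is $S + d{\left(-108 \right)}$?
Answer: $- \frac{368356}{41} \approx -8984.3$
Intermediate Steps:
$d{\left(l \right)} = - \frac{12}{41}$ ($d{\left(l \right)} = 60 \left(- \frac{1}{205}\right) = - \frac{12}{41}$)
$S + d{\left(-108 \right)} = -8984 - \frac{12}{41} = - \frac{368356}{41}$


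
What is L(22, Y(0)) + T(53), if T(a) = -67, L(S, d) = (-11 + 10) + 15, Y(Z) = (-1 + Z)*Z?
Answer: -53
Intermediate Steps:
Y(Z) = Z*(-1 + Z)
L(S, d) = 14 (L(S, d) = -1 + 15 = 14)
L(22, Y(0)) + T(53) = 14 - 67 = -53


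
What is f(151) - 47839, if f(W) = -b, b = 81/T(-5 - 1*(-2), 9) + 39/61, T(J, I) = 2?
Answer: -5841377/122 ≈ -47880.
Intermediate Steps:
b = 5019/122 (b = 81/2 + 39/61 = 5019/122 ≈ 41.139)
f(W) = -5019/122 (f(W) = -1*5019/122 = -5019/122)
f(151) - 47839 = -5019/122 - 47839 = -5841377/122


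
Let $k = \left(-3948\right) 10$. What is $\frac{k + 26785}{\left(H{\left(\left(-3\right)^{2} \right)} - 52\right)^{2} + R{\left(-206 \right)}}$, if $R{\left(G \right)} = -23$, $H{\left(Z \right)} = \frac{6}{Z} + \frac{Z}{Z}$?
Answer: $- \frac{114255}{22594} \approx -5.0569$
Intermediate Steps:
$H{\left(Z \right)} = 1 + \frac{6}{Z}$ ($H{\left(Z \right)} = \frac{6}{Z} + 1 = 1 + \frac{6}{Z}$)
$k = -39480$
$\frac{k + 26785}{\left(H{\left(\left(-3\right)^{2} \right)} - 52\right)^{2} + R{\left(-206 \right)}} = \frac{-39480 + 26785}{\left(\frac{6 + \left(-3\right)^{2}}{\left(-3\right)^{2}} - 52\right)^{2} - 23} = - \frac{12695}{\left(\frac{6 + 9}{9} - 52\right)^{2} - 23} = - \frac{12695}{\left(\frac{1}{9} \cdot 15 - 52\right)^{2} - 23} = - \frac{12695}{\left(\frac{5}{3} - 52\right)^{2} - 23} = - \frac{12695}{\left(- \frac{151}{3}\right)^{2} - 23} = - \frac{12695}{\frac{22801}{9} - 23} = - \frac{12695}{\frac{22594}{9}} = \left(-12695\right) \frac{9}{22594} = - \frac{114255}{22594}$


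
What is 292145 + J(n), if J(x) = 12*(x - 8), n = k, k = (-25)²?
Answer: 299549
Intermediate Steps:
k = 625
n = 625
J(x) = -96 + 12*x (J(x) = 12*(-8 + x) = -96 + 12*x)
292145 + J(n) = 292145 + (-96 + 12*625) = 292145 + (-96 + 7500) = 292145 + 7404 = 299549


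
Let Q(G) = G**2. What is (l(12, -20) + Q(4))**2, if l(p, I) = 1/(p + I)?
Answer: 16129/64 ≈ 252.02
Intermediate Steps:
l(p, I) = 1/(I + p)
(l(12, -20) + Q(4))**2 = (1/(-20 + 12) + 4**2)**2 = (1/(-8) + 16)**2 = (-1/8 + 16)**2 = (127/8)**2 = 16129/64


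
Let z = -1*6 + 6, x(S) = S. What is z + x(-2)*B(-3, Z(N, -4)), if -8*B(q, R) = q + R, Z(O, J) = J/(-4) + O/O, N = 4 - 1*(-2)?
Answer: -¼ ≈ -0.25000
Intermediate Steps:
N = 6 (N = 4 + 2 = 6)
Z(O, J) = 1 - J/4 (Z(O, J) = J*(-¼) + 1 = -J/4 + 1 = 1 - J/4)
z = 0 (z = -6 + 6 = 0)
B(q, R) = -R/8 - q/8 (B(q, R) = -(q + R)/8 = -(R + q)/8 = -R/8 - q/8)
z + x(-2)*B(-3, Z(N, -4)) = 0 - 2*(-(1 - ¼*(-4))/8 - ⅛*(-3)) = 0 - 2*(-(1 + 1)/8 + 3/8) = 0 - 2*(-⅛*2 + 3/8) = 0 - 2*(-¼ + 3/8) = 0 - 2*⅛ = 0 - ¼ = -¼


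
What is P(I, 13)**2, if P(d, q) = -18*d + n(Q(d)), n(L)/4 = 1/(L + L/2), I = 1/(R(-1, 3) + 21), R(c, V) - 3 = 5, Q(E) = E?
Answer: 44542276/7569 ≈ 5884.8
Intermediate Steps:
R(c, V) = 8 (R(c, V) = 3 + 5 = 8)
I = 1/29 (I = 1/(8 + 21) = 1/29 ≈ 0.034483)
n(L) = 8/(3*L) (n(L) = 4/(L + L/2) = 4/((3*L/2)) = 4*(2/(3*L)) = 8/(3*L))
P(d, q) = -18*d + 8/(3*d)
P(I, 13)**2 = (-18*1/29 + 8/(3*(1/29)))**2 = (-18/29 + (8/3)*29)**2 = (-18/29 + 232/3)**2 = (6674/87)**2 = 44542276/7569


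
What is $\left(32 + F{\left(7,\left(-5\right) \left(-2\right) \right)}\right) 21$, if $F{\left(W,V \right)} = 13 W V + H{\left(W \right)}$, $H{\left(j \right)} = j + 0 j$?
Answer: $19929$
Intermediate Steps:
$H{\left(j \right)} = j$ ($H{\left(j \right)} = j + 0 = j$)
$F{\left(W,V \right)} = W + 13 V W$ ($F{\left(W,V \right)} = 13 W V + W = 13 V W + W = W + 13 V W$)
$\left(32 + F{\left(7,\left(-5\right) \left(-2\right) \right)}\right) 21 = \left(32 + 7 \left(1 + 13 \left(\left(-5\right) \left(-2\right)\right)\right)\right) 21 = \left(32 + 7 \left(1 + 13 \cdot 10\right)\right) 21 = \left(32 + 7 \left(1 + 130\right)\right) 21 = \left(32 + 7 \cdot 131\right) 21 = \left(32 + 917\right) 21 = 949 \cdot 21 = 19929$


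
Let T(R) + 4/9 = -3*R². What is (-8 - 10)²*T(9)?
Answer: -78876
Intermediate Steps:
T(R) = -4/9 - 3*R²
(-8 - 10)²*T(9) = (-8 - 10)²*(-4/9 - 3*9²) = (-18)²*(-4/9 - 3*81) = 324*(-4/9 - 243) = 324*(-2191/9) = -78876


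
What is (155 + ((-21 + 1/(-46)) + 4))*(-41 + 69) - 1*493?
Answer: 77519/23 ≈ 3370.4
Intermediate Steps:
(155 + ((-21 + 1/(-46)) + 4))*(-41 + 69) - 1*493 = (155 + ((-21 - 1/46) + 4))*28 - 493 = (155 + (-967/46 + 4))*28 - 493 = (155 - 783/46)*28 - 493 = (6347/46)*28 - 493 = 88858/23 - 493 = 77519/23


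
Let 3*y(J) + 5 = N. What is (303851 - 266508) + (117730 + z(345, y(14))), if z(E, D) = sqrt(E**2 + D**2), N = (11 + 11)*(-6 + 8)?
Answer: 155073 + sqrt(119194) ≈ 1.5542e+5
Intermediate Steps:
N = 44 (N = 22*2 = 44)
y(J) = 13 (y(J) = -5/3 + (1/3)*44 = -5/3 + 44/3 = 13)
z(E, D) = sqrt(D**2 + E**2)
(303851 - 266508) + (117730 + z(345, y(14))) = (303851 - 266508) + (117730 + sqrt(13**2 + 345**2)) = 37343 + (117730 + sqrt(169 + 119025)) = 37343 + (117730 + sqrt(119194)) = 155073 + sqrt(119194)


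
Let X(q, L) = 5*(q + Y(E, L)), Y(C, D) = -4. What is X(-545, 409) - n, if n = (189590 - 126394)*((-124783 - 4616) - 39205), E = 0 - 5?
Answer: 10655095639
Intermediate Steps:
E = -5
n = -10655098384 (n = 63196*(-129399 - 39205) = 63196*(-168604) = -10655098384)
X(q, L) = -20 + 5*q (X(q, L) = 5*(q - 4) = 5*(-4 + q) = -20 + 5*q)
X(-545, 409) - n = (-20 + 5*(-545)) - 1*(-10655098384) = (-20 - 2725) + 10655098384 = -2745 + 10655098384 = 10655095639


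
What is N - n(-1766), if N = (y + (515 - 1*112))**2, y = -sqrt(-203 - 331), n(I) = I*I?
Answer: -3118756 + (403 - I*sqrt(534))**2 ≈ -2.9569e+6 - 18625.0*I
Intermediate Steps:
n(I) = I**2
y = -I*sqrt(534) (y = -sqrt(-534) = -I*sqrt(534) ≈ -23.108*I)
N = (403 - I*sqrt(534))**2 (N = (-I*sqrt(534) + (515 - 1*112))**2 = (-I*sqrt(534) + (515 - 112))**2 = (-I*sqrt(534) + 403)**2 = (403 - I*sqrt(534))**2 ≈ 1.6188e+5 - 18625.0*I)
N - n(-1766) = (403 - I*sqrt(534))**2 - 1*(-1766)**2 = (403 - I*sqrt(534))**2 - 1*3118756 = (403 - I*sqrt(534))**2 - 3118756 = -3118756 + (403 - I*sqrt(534))**2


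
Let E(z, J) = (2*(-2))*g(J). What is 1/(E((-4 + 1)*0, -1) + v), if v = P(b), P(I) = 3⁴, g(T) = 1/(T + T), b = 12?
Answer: 1/83 ≈ 0.012048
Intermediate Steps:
g(T) = 1/(2*T)
P(I) = 81
v = 81
E(z, J) = -2/J (E(z, J) = (2*(-2))*(1/(2*J)) = -2/J)
1/(E((-4 + 1)*0, -1) + v) = 1/(-2/(-1) + 81) = 1/(-2*(-1) + 81) = 1/(2 + 81) = 1/83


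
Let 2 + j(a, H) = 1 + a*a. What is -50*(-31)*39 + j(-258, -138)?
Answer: 127013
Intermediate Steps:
j(a, H) = -1 + a**2 (j(a, H) = -2 + (1 + a*a) = -2 + (1 + a**2) = -1 + a**2)
-50*(-31)*39 + j(-258, -138) = -50*(-31)*39 + (-1 + (-258)**2) = 1550*39 + (-1 + 66564) = 60450 + 66563 = 127013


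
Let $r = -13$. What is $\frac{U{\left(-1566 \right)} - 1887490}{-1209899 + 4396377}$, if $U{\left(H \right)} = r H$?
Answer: $- \frac{933566}{1593239} \approx -0.58595$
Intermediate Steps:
$U{\left(H \right)} = - 13 H$
$\frac{U{\left(-1566 \right)} - 1887490}{-1209899 + 4396377} = \frac{\left(-13\right) \left(-1566\right) - 1887490}{-1209899 + 4396377} = \frac{20358 - 1887490}{3186478} = \left(-1867132\right) \frac{1}{3186478} = - \frac{933566}{1593239}$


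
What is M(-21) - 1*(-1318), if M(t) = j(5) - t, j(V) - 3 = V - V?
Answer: 1342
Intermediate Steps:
j(V) = 3 (j(V) = 3 + (V - V) = 3 + 0 = 3)
M(t) = 3 - t
M(-21) - 1*(-1318) = (3 - 1*(-21)) - 1*(-1318) = (3 + 21) + 1318 = 24 + 1318 = 1342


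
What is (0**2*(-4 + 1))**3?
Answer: 0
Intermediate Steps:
(0**2*(-4 + 1))**3 = (0*(-3))**3 = 0**3 = 0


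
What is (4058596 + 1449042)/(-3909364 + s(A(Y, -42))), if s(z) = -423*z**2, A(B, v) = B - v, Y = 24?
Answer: -2753819/2875976 ≈ -0.95753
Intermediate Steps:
(4058596 + 1449042)/(-3909364 + s(A(Y, -42))) = (4058596 + 1449042)/(-3909364 - 423*(24 - 1*(-42))**2) = 5507638/(-3909364 - 423*(24 + 42)**2) = 5507638/(-3909364 - 423*66**2) = 5507638/(-3909364 - 423*4356) = 5507638/(-3909364 - 1842588) = 5507638/(-5751952) = 5507638*(-1/5751952) = -2753819/2875976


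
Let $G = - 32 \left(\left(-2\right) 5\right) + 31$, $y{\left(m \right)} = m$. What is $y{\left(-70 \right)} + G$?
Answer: $281$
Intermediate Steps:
$G = 351$ ($G = \left(-32\right) \left(-10\right) + 31 = 320 + 31 = 351$)
$y{\left(-70 \right)} + G = -70 + 351 = 281$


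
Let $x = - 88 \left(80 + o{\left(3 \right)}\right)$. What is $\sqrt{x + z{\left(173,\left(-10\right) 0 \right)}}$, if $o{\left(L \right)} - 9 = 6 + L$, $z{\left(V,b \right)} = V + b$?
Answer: $3 i \sqrt{939} \approx 91.929 i$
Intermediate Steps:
$o{\left(L \right)} = 15 + L$ ($o{\left(L \right)} = 9 + \left(6 + L\right) = 15 + L$)
$x = -8624$ ($x = - 88 \left(80 + \left(15 + 3\right)\right) = - 88 \left(80 + 18\right) = \left(-88\right) 98 = -8624$)
$\sqrt{x + z{\left(173,\left(-10\right) 0 \right)}} = \sqrt{-8624 + \left(173 - 0\right)} = \sqrt{-8624 + \left(173 + 0\right)} = \sqrt{-8624 + 173} = \sqrt{-8451} = 3 i \sqrt{939}$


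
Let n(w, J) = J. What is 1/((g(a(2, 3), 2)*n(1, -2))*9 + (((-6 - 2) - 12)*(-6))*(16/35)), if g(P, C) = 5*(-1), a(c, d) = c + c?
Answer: 7/1014 ≈ 0.0069034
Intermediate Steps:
a(c, d) = 2*c
g(P, C) = -5
1/((g(a(2, 3), 2)*n(1, -2))*9 + (((-6 - 2) - 12)*(-6))*(16/35)) = 1/(-5*(-2)*9 + (((-6 - 2) - 12)*(-6))*(16/35)) = 1/(10*9 + ((-8 - 12)*(-6))*(16*(1/35))) = 1/(90 - 20*(-6)*(16/35)) = 1/(90 + 120*(16/35)) = 1/(90 + 384/7) = 1/(1014/7) = 7/1014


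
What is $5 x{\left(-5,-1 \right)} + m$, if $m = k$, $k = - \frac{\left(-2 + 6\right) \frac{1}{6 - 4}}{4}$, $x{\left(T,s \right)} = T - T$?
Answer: $- \frac{1}{2} \approx -0.5$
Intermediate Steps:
$x{\left(T,s \right)} = 0$
$k = - \frac{1}{2}$ ($k = - \frac{4 \cdot \frac{1}{2}}{4} = - \frac{2}{4} = \left(-1\right) \frac{1}{2} = - \frac{1}{2} \approx -0.5$)
$m = - \frac{1}{2} \approx -0.5$
$5 x{\left(-5,-1 \right)} + m = 5 \cdot 0 - \frac{1}{2} = 0 - \frac{1}{2} = - \frac{1}{2}$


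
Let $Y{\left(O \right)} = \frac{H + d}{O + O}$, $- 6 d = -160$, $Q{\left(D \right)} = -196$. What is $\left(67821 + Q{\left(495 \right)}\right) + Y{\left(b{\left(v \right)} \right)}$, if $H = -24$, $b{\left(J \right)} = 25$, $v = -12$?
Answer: $\frac{5071879}{75} \approx 67625.0$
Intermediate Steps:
$d = \frac{80}{3}$ ($d = \left(- \frac{1}{6}\right) \left(-160\right) = \frac{80}{3} \approx 26.667$)
$Y{\left(O \right)} = \frac{4}{3 O}$ ($Y{\left(O \right)} = \frac{-24 + \frac{80}{3}}{O + O} = \frac{8}{3 \cdot 2 O} = \frac{8 \frac{1}{2 O}}{3} = \frac{4}{3 O}$)
$\left(67821 + Q{\left(495 \right)}\right) + Y{\left(b{\left(v \right)} \right)} = \left(67821 - 196\right) + \frac{4}{3 \cdot 25} = 67625 + \frac{4}{3} \cdot \frac{1}{25} = 67625 + \frac{4}{75} = \frac{5071879}{75}$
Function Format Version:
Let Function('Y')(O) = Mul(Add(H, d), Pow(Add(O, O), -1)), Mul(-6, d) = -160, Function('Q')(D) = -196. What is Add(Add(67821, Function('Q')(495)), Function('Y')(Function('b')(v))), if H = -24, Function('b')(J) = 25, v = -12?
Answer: Rational(5071879, 75) ≈ 67625.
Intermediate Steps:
d = Rational(80, 3) (d = Mul(Rational(-1, 6), -160) = Rational(80, 3) ≈ 26.667)
Function('Y')(O) = Mul(Rational(4, 3), Pow(O, -1)) (Function('Y')(O) = Mul(Add(-24, Rational(80, 3)), Pow(Add(O, O), -1)) = Mul(Rational(8, 3), Pow(Mul(2, O), -1)) = Mul(Rational(8, 3), Mul(Rational(1, 2), Pow(O, -1))) = Mul(Rational(4, 3), Pow(O, -1)))
Add(Add(67821, Function('Q')(495)), Function('Y')(Function('b')(v))) = Add(Add(67821, -196), Mul(Rational(4, 3), Pow(25, -1))) = Add(67625, Mul(Rational(4, 3), Rational(1, 25))) = Add(67625, Rational(4, 75)) = Rational(5071879, 75)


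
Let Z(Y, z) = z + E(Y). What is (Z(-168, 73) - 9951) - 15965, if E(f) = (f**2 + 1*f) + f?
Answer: 2045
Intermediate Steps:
E(f) = f**2 + 2*f (E(f) = (f**2 + f) + f = (f + f**2) + f = f**2 + 2*f)
Z(Y, z) = z + Y*(2 + Y)
(Z(-168, 73) - 9951) - 15965 = ((73 - 168*(2 - 168)) - 9951) - 15965 = ((73 - 168*(-166)) - 9951) - 15965 = ((73 + 27888) - 9951) - 15965 = (27961 - 9951) - 15965 = 18010 - 15965 = 2045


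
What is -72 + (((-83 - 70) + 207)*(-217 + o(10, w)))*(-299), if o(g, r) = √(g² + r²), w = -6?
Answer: 3503610 - 32292*√34 ≈ 3.3153e+6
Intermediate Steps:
-72 + (((-83 - 70) + 207)*(-217 + o(10, w)))*(-299) = -72 + (((-83 - 70) + 207)*(-217 + √(10² + (-6)²)))*(-299) = -72 + ((-153 + 207)*(-217 + √(100 + 36)))*(-299) = -72 + (54*(-217 + √136))*(-299) = -72 + (54*(-217 + 2*√34))*(-299) = -72 + (-11718 + 108*√34)*(-299) = -72 + (3503682 - 32292*√34) = 3503610 - 32292*√34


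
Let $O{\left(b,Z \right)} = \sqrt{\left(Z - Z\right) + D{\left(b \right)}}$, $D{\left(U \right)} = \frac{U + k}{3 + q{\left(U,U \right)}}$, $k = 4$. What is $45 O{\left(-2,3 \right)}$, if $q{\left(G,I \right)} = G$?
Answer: $45 \sqrt{2} \approx 63.64$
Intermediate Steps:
$D{\left(U \right)} = \frac{4 + U}{3 + U}$ ($D{\left(U \right)} = \frac{U + 4}{3 + U} = \frac{4 + U}{3 + U}$)
$O{\left(b,Z \right)} = \sqrt{\frac{4 + b}{3 + b}}$ ($O{\left(b,Z \right)} = \sqrt{\left(Z - Z\right) + \frac{4 + b}{3 + b}} = \sqrt{0 + \frac{4 + b}{3 + b}} = \sqrt{\frac{4 + b}{3 + b}}$)
$45 O{\left(-2,3 \right)} = 45 \sqrt{\frac{4 - 2}{3 - 2}} = 45 \sqrt{1^{-1} \cdot 2} = 45 \sqrt{1 \cdot 2} = 45 \sqrt{2}$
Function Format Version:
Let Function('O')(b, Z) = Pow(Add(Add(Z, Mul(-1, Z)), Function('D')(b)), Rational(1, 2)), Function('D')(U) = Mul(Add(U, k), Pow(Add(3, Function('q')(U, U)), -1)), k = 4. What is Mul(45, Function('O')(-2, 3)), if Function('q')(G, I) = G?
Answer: Mul(45, Pow(2, Rational(1, 2))) ≈ 63.640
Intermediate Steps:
Function('D')(U) = Mul(Pow(Add(3, U), -1), Add(4, U)) (Function('D')(U) = Mul(Add(U, 4), Pow(Add(3, U), -1)) = Mul(Add(4, U), Pow(Add(3, U), -1)) = Mul(Pow(Add(3, U), -1), Add(4, U)))
Function('O')(b, Z) = Pow(Mul(Pow(Add(3, b), -1), Add(4, b)), Rational(1, 2)) (Function('O')(b, Z) = Pow(Add(Add(Z, Mul(-1, Z)), Mul(Pow(Add(3, b), -1), Add(4, b))), Rational(1, 2)) = Pow(Add(0, Mul(Pow(Add(3, b), -1), Add(4, b))), Rational(1, 2)) = Pow(Mul(Pow(Add(3, b), -1), Add(4, b)), Rational(1, 2)))
Mul(45, Function('O')(-2, 3)) = Mul(45, Pow(Mul(Pow(Add(3, -2), -1), Add(4, -2)), Rational(1, 2))) = Mul(45, Pow(Mul(Pow(1, -1), 2), Rational(1, 2))) = Mul(45, Pow(Mul(1, 2), Rational(1, 2))) = Mul(45, Pow(2, Rational(1, 2)))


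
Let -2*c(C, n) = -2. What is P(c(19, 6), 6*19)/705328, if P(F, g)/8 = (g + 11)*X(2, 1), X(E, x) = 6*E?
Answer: 750/44083 ≈ 0.017013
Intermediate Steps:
c(C, n) = 1 (c(C, n) = -½*(-2) = 1)
P(F, g) = 1056 + 96*g (P(F, g) = 8*((g + 11)*(6*2)) = 8*((11 + g)*12) = 8*(132 + 12*g) = 1056 + 96*g)
P(c(19, 6), 6*19)/705328 = (1056 + 96*(6*19))/705328 = (1056 + 96*114)*(1/705328) = (1056 + 10944)*(1/705328) = 12000*(1/705328) = 750/44083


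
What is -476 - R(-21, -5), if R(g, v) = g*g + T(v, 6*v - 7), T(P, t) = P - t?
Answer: -949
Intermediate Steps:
R(g, v) = 7 + g² - 5*v (R(g, v) = g*g + (v - (6*v - 7)) = g² + (v - (-7 + 6*v)) = g² + (v + (7 - 6*v)) = g² + (7 - 5*v) = 7 + g² - 5*v)
-476 - R(-21, -5) = -476 - (7 + (-21)² - 5*(-5)) = -476 - (7 + 441 + 25) = -476 - 1*473 = -476 - 473 = -949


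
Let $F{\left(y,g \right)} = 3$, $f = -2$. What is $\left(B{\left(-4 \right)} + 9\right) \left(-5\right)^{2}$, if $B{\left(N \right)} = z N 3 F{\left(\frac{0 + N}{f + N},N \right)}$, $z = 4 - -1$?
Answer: $-4275$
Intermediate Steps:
$z = 5$ ($z = 4 + 1 = 5$)
$B{\left(N \right)} = 45 N$ ($B{\left(N \right)} = 5 N 3 \cdot 3 = 5 \cdot 3 N 3 = 15 N 3 = 45 N$)
$\left(B{\left(-4 \right)} + 9\right) \left(-5\right)^{2} = \left(45 \left(-4\right) + 9\right) \left(-5\right)^{2} = \left(-180 + 9\right) 25 = \left(-171\right) 25 = -4275$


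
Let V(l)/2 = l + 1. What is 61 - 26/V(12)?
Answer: 60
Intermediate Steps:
V(l) = 2 + 2*l (V(l) = 2*(l + 1) = 2*(1 + l) = 2 + 2*l)
61 - 26/V(12) = 61 - 26/(2 + 2*12) = 61 - 26/(2 + 24) = 61 - 26/26 = 61 - 26*1/26 = 61 - 1 = 60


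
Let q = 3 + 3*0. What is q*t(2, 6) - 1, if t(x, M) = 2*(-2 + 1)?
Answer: -7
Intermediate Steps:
t(x, M) = -2 (t(x, M) = 2*(-1) = -2)
q = 3 (q = 3 + 0 = 3)
q*t(2, 6) - 1 = 3*(-2) - 1 = -6 - 1 = -7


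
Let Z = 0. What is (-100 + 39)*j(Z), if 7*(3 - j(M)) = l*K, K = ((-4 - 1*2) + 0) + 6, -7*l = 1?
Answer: -183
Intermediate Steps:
l = -1/7 (l = -1/7*1 = -1/7 ≈ -0.14286)
K = 0 (K = ((-4 - 2) + 0) + 6 = (-6 + 0) + 6 = -6 + 6 = 0)
j(M) = 3 (j(M) = 3 - (-1)*0/49 = 3 - 1/7*0 = 3 + 0 = 3)
(-100 + 39)*j(Z) = (-100 + 39)*3 = -61*3 = -183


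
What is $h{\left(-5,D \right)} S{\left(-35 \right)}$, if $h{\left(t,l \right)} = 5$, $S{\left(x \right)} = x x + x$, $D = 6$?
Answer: $5950$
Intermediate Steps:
$S{\left(x \right)} = x + x^{2}$ ($S{\left(x \right)} = x^{2} + x = x + x^{2}$)
$h{\left(-5,D \right)} S{\left(-35 \right)} = 5 \left(- 35 \left(1 - 35\right)\right) = 5 \left(\left(-35\right) \left(-34\right)\right) = 5 \cdot 1190 = 5950$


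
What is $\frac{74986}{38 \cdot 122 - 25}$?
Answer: $\frac{74986}{4611} \approx 16.262$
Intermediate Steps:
$\frac{74986}{38 \cdot 122 - 25} = \frac{74986}{4636 - 25} = \frac{74986}{4611}$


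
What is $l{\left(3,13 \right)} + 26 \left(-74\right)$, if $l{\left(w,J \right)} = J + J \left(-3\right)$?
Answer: $-1950$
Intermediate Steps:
$l{\left(w,J \right)} = - 2 J$ ($l{\left(w,J \right)} = J - 3 J = - 2 J$)
$l{\left(3,13 \right)} + 26 \left(-74\right) = \left(-2\right) 13 + 26 \left(-74\right) = -26 - 1924 = -1950$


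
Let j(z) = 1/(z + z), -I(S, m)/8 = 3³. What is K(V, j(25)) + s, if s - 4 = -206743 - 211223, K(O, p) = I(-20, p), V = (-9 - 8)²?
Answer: -418178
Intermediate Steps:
I(S, m) = -216 (I(S, m) = -8*3³ = -8*27 = -216)
j(z) = 1/(2*z)
V = 289 (V = (-17)² = 289)
K(O, p) = -216
s = -417962 (s = 4 + (-206743 - 211223) = 4 - 417966 = -417962)
K(V, j(25)) + s = -216 - 417962 = -418178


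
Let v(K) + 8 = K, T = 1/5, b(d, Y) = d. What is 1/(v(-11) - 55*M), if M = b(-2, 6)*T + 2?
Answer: -1/107 ≈ -0.0093458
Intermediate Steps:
T = 1/5 ≈ 0.20000
v(K) = -8 + K
M = 8/5 (M = -2*1/5 + 2 = -2/5 + 2 = 8/5 ≈ 1.6000)
1/(v(-11) - 55*M) = 1/((-8 - 11) - 55*8/5) = 1/(-19 - 88) = 1/(-107) = -1/107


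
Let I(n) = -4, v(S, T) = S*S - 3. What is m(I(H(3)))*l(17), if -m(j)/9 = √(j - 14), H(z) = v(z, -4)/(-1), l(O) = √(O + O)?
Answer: -54*I*√17 ≈ -222.65*I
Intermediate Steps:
l(O) = √2*√O (l(O) = √(2*O) = √2*√O)
v(S, T) = -3 + S² (v(S, T) = S² - 3 = -3 + S²)
H(z) = 3 - z² (H(z) = (-3 + z²)/(-1) = (-3 + z²)*(-1) = 3 - z²)
m(j) = -9*√(-14 + j) (m(j) = -9*√(j - 14) = -9*√(-14 + j))
m(I(H(3)))*l(17) = (-9*√(-14 - 4))*(√2*√17) = (-27*I*√2)*√34 = -54*I*√17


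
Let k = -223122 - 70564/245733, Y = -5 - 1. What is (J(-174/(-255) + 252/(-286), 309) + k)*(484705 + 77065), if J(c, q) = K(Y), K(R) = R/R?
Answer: -30800873449884890/245733 ≈ -1.2534e+11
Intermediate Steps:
Y = -6
K(R) = 1
J(c, q) = 1
k = -54828508990/245733 (k = -223122 - 70564*1/245733 = -223122 - 70564/245733 = -54828508990/245733 ≈ -2.2312e+5)
(J(-174/(-255) + 252/(-286), 309) + k)*(484705 + 77065) = (1 - 54828508990/245733)*(484705 + 77065) = -54828263257/245733*561770 = -30800873449884890/245733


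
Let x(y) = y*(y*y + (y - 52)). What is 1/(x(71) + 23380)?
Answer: 1/382640 ≈ 2.6134e-6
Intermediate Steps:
x(y) = y*(-52 + y + y²) (x(y) = y*(y² + (-52 + y)) = y*(-52 + y + y²))
1/(x(71) + 23380) = 1/(71*(-52 + 71 + 71²) + 23380) = 1/(71*(-52 + 71 + 5041) + 23380) = 1/(71*5060 + 23380) = 1/(359260 + 23380) = 1/382640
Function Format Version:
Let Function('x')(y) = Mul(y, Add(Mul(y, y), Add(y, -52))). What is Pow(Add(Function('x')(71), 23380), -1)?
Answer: Rational(1, 382640) ≈ 2.6134e-6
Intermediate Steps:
Function('x')(y) = Mul(y, Add(-52, y, Pow(y, 2))) (Function('x')(y) = Mul(y, Add(Pow(y, 2), Add(-52, y))) = Mul(y, Add(-52, y, Pow(y, 2))))
Pow(Add(Function('x')(71), 23380), -1) = Pow(Add(Mul(71, Add(-52, 71, Pow(71, 2))), 23380), -1) = Pow(Add(Mul(71, Add(-52, 71, 5041)), 23380), -1) = Pow(Add(Mul(71, 5060), 23380), -1) = Pow(Add(359260, 23380), -1) = Pow(382640, -1) = Rational(1, 382640)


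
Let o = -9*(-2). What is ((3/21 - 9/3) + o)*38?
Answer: 4028/7 ≈ 575.43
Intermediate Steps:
o = 18
((3/21 - 9/3) + o)*38 = ((3/21 - 9/3) + 18)*38 = ((3*(1/21) - 9*⅓) + 18)*38 = ((⅐ - 3) + 18)*38 = (-20/7 + 18)*38 = (106/7)*38 = 4028/7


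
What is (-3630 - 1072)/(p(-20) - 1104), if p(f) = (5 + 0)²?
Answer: 4702/1079 ≈ 4.3577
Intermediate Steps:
p(f) = 25 (p(f) = 5² = 25)
(-3630 - 1072)/(p(-20) - 1104) = (-3630 - 1072)/(25 - 1104) = -4702/(-1079) = -4702*(-1/1079) = 4702/1079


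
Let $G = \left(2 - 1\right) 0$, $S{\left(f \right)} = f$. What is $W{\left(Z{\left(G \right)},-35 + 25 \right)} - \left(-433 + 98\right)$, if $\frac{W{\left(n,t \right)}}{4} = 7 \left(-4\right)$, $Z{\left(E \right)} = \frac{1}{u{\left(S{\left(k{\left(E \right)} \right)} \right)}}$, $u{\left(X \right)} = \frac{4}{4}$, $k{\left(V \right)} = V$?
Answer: $223$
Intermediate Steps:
$u{\left(X \right)} = 1$ ($u{\left(X \right)} = 4 \cdot \frac{1}{4} = 1$)
$G = 0$ ($G = 1 \cdot 0 = 0$)
$Z{\left(E \right)} = 1$ ($Z{\left(E \right)} = 1^{-1} = 1$)
$W{\left(n,t \right)} = -112$ ($W{\left(n,t \right)} = 4 \cdot 7 \left(-4\right) = 4 \left(-28\right) = -112$)
$W{\left(Z{\left(G \right)},-35 + 25 \right)} - \left(-433 + 98\right) = -112 - \left(-433 + 98\right) = -112 - -335 = -112 + 335 = 223$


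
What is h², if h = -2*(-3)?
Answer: 36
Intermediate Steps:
h = 6
h² = 6² = 36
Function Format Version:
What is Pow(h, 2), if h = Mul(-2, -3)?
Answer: 36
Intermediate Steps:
h = 6
Pow(h, 2) = Pow(6, 2) = 36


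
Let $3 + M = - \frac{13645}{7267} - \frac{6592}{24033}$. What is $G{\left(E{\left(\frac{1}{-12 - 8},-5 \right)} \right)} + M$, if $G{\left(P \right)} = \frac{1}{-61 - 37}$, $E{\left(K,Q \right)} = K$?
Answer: $- \frac{88352870447}{17115485478} \approx -5.1622$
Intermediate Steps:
$M = - \frac{899777782}{174647811}$ ($M = -3 - \left(\frac{6592}{24033} + \frac{13645}{7267}\right) = -3 - \frac{375834349}{174647811} = - \frac{899777782}{174647811} \approx -5.152$)
$G{\left(P \right)} = - \frac{1}{98}$ ($G{\left(P \right)} = \frac{1}{-98} = - \frac{1}{98}$)
$G{\left(E{\left(\frac{1}{-12 - 8},-5 \right)} \right)} + M = - \frac{1}{98} - \frac{899777782}{174647811} = - \frac{88352870447}{17115485478}$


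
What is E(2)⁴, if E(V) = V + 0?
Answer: 16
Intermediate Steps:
E(V) = V
E(2)⁴ = 2⁴ = 16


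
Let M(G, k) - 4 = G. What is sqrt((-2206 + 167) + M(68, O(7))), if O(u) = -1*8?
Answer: I*sqrt(1967) ≈ 44.351*I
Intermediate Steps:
O(u) = -8
M(G, k) = 4 + G
sqrt((-2206 + 167) + M(68, O(7))) = sqrt((-2206 + 167) + (4 + 68)) = sqrt(-2039 + 72) = sqrt(-1967) = I*sqrt(1967)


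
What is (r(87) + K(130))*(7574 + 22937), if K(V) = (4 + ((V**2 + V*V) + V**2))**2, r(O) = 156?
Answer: 78440600899492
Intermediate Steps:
K(V) = (4 + 3*V**2)**2 (K(V) = (4 + ((V**2 + V**2) + V**2))**2 = (4 + (2*V**2 + V**2))**2 = (4 + 3*V**2)**2)
(r(87) + K(130))*(7574 + 22937) = (156 + (4 + 3*130**2)**2)*(7574 + 22937) = (156 + (4 + 3*16900)**2)*30511 = (156 + (4 + 50700)**2)*30511 = (156 + 50704**2)*30511 = (156 + 2570895616)*30511 = 2570895772*30511 = 78440600899492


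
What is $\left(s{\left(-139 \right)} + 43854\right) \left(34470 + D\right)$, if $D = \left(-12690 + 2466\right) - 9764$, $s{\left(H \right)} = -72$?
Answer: $634050924$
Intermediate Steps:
$D = -19988$ ($D = -10224 - 9764 = -19988$)
$\left(s{\left(-139 \right)} + 43854\right) \left(34470 + D\right) = \left(-72 + 43854\right) \left(34470 - 19988\right) = 43782 \cdot 14482 = 634050924$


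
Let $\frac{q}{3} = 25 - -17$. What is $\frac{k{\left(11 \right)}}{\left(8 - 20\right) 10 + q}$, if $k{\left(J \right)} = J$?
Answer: $\frac{11}{6} \approx 1.8333$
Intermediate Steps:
$q = 126$ ($q = 3 \left(25 - -17\right) = 3 \left(25 + 17\right) = 3 \cdot 42 = 126$)
$\frac{k{\left(11 \right)}}{\left(8 - 20\right) 10 + q} = \frac{11}{\left(8 - 20\right) 10 + 126} = \frac{11}{\left(-12\right) 10 + 126} = \frac{11}{-120 + 126} = \frac{11}{6}$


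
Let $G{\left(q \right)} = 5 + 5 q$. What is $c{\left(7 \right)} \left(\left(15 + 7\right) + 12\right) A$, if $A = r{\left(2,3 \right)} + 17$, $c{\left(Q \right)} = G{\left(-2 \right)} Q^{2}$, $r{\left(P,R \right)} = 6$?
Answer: $-191590$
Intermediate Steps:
$c{\left(Q \right)} = - 5 Q^{2}$ ($c{\left(Q \right)} = \left(5 + 5 \left(-2\right)\right) Q^{2} = \left(5 - 10\right) Q^{2} = - 5 Q^{2}$)
$A = 23$ ($A = 6 + 17 = 23$)
$c{\left(7 \right)} \left(\left(15 + 7\right) + 12\right) A = - 5 \cdot 7^{2} \left(\left(15 + 7\right) + 12\right) 23 = \left(-5\right) 49 \left(22 + 12\right) 23 = \left(-245\right) 34 \cdot 23 = \left(-8330\right) 23 = -191590$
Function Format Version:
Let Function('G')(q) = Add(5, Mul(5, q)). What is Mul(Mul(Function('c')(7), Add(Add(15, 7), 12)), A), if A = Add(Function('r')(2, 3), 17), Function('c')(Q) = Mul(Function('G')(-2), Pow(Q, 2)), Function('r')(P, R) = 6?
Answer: -191590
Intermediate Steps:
Function('c')(Q) = Mul(-5, Pow(Q, 2)) (Function('c')(Q) = Mul(Add(5, Mul(5, -2)), Pow(Q, 2)) = Mul(Add(5, -10), Pow(Q, 2)) = Mul(-5, Pow(Q, 2)))
A = 23 (A = Add(6, 17) = 23)
Mul(Mul(Function('c')(7), Add(Add(15, 7), 12)), A) = Mul(Mul(Mul(-5, Pow(7, 2)), Add(Add(15, 7), 12)), 23) = Mul(Mul(Mul(-5, 49), Add(22, 12)), 23) = Mul(Mul(-245, 34), 23) = Mul(-8330, 23) = -191590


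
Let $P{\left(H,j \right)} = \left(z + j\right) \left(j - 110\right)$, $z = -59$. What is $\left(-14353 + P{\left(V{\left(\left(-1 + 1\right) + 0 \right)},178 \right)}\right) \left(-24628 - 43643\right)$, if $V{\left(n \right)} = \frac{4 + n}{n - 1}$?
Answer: $427444731$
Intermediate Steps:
$V{\left(n \right)} = \frac{4 + n}{-1 + n}$
$P{\left(H,j \right)} = \left(-110 + j\right) \left(-59 + j\right)$ ($P{\left(H,j \right)} = \left(-59 + j\right) \left(j - 110\right) = \left(-59 + j\right) \left(-110 + j\right) = \left(-110 + j\right) \left(-59 + j\right)$)
$\left(-14353 + P{\left(V{\left(\left(-1 + 1\right) + 0 \right)},178 \right)}\right) \left(-24628 - 43643\right) = \left(-14353 + \left(6490 + 178^{2} - 30082\right)\right) \left(-24628 - 43643\right) = \left(-14353 + \left(6490 + 31684 - 30082\right)\right) \left(-68271\right) = \left(-14353 + 8092\right) \left(-68271\right) = \left(-6261\right) \left(-68271\right) = 427444731$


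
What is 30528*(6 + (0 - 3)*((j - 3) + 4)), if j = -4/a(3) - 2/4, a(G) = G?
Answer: 259488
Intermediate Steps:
j = -11/6 (j = -4/3 - 2/4 = -4*1/3 - 2*1/4 = -4/3 - 1/2 = -11/6 ≈ -1.8333)
30528*(6 + (0 - 3)*((j - 3) + 4)) = 30528*(6 + (0 - 3)*((-11/6 - 3) + 4)) = 30528*(6 - 3*(-29/6 + 4)) = 30528*(6 - 3*(-5/6)) = 30528*(6 + 5/2) = 30528*(17/2) = 259488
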